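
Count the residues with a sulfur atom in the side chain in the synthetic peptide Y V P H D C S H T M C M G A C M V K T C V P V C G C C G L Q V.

Only Cys (C) and Met (M) have a sulfur atom in the side chain.
Matching residues: C6, M10, C11, M12, C15, M16, C20, C24, C26, C27.

10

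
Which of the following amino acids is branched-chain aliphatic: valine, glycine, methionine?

Valine (V), leucine (L), and isoleucine (I) are the branched-chain amino acids.
Of the listed options, only valine belongs to this group.

valine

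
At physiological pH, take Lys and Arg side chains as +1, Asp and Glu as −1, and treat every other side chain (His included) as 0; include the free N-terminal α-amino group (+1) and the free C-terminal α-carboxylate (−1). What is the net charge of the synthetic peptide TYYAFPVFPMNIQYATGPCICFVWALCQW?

Positive (K, R): none → +0.
Negative (D, E): none → −0.
The N-terminus (+1) and C-terminus (−1) cancel.
Net charge = (+0) + (−0) = 0.

0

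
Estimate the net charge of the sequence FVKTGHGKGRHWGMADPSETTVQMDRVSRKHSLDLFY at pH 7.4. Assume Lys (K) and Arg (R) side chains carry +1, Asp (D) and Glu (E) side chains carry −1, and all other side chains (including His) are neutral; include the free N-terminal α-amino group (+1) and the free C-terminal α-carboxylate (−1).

Positive (K, R): K3, K8, R10, R26, R29, K30 → +6.
Negative (D, E): D16, E19, D25, D34 → −4.
The N-terminus (+1) and C-terminus (−1) cancel.
Net charge = (+6) + (−4) = +2.

+2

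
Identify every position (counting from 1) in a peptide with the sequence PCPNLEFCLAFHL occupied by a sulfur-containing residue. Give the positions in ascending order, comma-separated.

The sulfur-bearing residues are cysteine (–SH) and methionine (–S–CH₃).
Matching residues: C2, C8.

2, 8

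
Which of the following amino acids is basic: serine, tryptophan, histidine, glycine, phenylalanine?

histidine

K, R, and H are the three residues with basic side chains (ε-amine, guanidinium, and imidazole respectively).
Of the listed options, only histidine belongs to this group.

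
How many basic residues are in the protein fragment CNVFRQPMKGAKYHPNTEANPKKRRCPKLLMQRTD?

Lysine (K), arginine (R), and histidine (H) have basic, nitrogen-containing side chains.
Matching residues: R5, K9, K12, H14, K22, K23, R24, R25, K28, R33.

10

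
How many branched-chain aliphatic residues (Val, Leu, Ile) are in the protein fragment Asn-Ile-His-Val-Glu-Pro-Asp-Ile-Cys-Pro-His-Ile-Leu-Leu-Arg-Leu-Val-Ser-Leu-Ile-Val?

11

Matching residues: Ile2, Val4, Ile8, Ile12, Leu13, Leu14, Leu16, Val17, Leu19, Ile20, Val21.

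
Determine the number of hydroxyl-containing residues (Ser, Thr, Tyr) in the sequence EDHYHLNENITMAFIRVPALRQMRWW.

2

Matching residues: Y4, T11.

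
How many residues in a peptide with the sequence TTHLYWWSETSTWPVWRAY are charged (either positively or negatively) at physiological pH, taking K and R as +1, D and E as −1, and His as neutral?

Charged side chains at pH ~7.4: K, R (positive); D, E (negative).
Matching residues: E9, R17.

2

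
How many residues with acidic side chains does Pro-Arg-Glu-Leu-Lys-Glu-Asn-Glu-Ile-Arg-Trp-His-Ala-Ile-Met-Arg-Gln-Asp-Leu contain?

Only D (aspartate) and E (glutamate) carry a side-chain carboxylic acid.
Matching residues: Glu3, Glu6, Glu8, Asp18.

4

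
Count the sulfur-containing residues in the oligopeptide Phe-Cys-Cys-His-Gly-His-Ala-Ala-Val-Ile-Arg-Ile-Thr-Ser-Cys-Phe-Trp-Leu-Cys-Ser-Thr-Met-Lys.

5

Only Cys (C) and Met (M) have a sulfur atom in the side chain.
Matching residues: Cys2, Cys3, Cys15, Cys19, Met22.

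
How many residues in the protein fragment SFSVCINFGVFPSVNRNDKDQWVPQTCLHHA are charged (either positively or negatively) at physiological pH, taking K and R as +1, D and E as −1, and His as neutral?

Charged side chains at pH ~7.4: K, R (positive); D, E (negative).
Matching residues: R16, D18, K19, D20.

4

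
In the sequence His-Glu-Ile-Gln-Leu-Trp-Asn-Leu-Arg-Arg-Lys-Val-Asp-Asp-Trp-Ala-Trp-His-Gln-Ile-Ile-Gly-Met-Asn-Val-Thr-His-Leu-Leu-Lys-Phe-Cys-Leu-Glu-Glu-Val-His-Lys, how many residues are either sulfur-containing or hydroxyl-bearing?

3

Sulfur-containing: C, M. Hydroxyl-bearing: S, T, Y.
Sulfur-containing residues here: Met23, Cys32 (2).
Hydroxyl-bearing residues here: Thr26 (1).
The two groups share no amino acid, so total = 2 + 1 = 3.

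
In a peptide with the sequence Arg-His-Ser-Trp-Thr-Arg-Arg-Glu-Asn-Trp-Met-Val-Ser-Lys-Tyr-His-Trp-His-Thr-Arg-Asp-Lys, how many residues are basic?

The basic amino acids are Lys (K), Arg (R), and His (H).
Matching residues: Arg1, His2, Arg6, Arg7, Lys14, His16, His18, Arg20, Lys22.

9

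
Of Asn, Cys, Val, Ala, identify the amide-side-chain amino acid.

Only N (asparagine) and Q (glutamine) carry a side-chain carboxamide.
Of the listed options, only Asn belongs to this group.

Asn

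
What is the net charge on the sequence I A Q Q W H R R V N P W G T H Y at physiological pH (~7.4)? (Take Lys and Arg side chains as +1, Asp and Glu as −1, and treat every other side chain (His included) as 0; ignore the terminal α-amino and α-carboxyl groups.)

+2

Positive (K, R): R7, R8 → +2.
Negative (D, E): none → −0.
Net charge = (+2) + (−0) = +2.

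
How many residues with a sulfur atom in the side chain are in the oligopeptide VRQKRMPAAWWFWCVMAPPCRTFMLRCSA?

6

Cysteine (C, thiol) and methionine (M, thioether) are the two sulfur-containing amino acids.
Matching residues: M6, C14, M16, C20, M24, C27.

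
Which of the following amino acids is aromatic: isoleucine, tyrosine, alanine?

The aromatic amino acids are Phe (F, benzyl), Trp (W, indole), and Tyr (Y, phenol).
Of the listed options, only tyrosine belongs to this group.

tyrosine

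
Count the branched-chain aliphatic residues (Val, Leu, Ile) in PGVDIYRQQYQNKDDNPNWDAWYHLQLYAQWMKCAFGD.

Matching residues: V3, I5, L25, L27.

4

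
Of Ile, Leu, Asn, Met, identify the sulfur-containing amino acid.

Met

The sulfur-bearing residues are cysteine (–SH) and methionine (–S–CH₃).
Of the listed options, only Met belongs to this group.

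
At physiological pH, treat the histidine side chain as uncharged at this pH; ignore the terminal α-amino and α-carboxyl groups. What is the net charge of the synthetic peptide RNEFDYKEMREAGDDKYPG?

-2

At pH ~7.4 the Lys and Arg side chains are protonated (+1), the Asp and Glu side chains are deprotonated (−1), and with His taken as neutral all other side chains carry no charge.
Positive (K, R): R1, K7, R10, K16 → +4.
Negative (D, E): E3, D5, E8, E11, D14, D15 → −6.
Net charge = (+4) + (−6) = −2.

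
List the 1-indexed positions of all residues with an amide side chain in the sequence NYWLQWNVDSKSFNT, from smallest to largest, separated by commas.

1, 5, 7, 14

Asparagine (N) and glutamine (Q) have uncharged amide side chains.
Matching residues: N1, Q5, N7, N14.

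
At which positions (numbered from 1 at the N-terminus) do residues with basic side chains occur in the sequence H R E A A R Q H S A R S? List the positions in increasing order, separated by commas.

1, 2, 6, 8, 11

The basic amino acids are Lys (K), Arg (R), and His (H).
Matching residues: H1, R2, R6, H8, R11.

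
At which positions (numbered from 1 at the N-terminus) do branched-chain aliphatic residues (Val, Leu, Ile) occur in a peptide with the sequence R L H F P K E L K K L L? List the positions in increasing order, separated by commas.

2, 8, 11, 12

Matching residues: L2, L8, L11, L12.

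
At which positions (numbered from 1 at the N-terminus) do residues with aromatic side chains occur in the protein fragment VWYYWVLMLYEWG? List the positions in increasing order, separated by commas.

2, 3, 4, 5, 10, 12

Phenylalanine (F), tryptophan (W), and tyrosine (Y) have aromatic ring side chains.
Matching residues: W2, Y3, Y4, W5, Y10, W12.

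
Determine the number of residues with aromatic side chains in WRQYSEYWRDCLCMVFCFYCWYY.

10

F, W, and Y each carry an aromatic ring on the side chain.
Matching residues: W1, Y4, Y7, W8, F16, F18, Y19, W21, Y22, Y23.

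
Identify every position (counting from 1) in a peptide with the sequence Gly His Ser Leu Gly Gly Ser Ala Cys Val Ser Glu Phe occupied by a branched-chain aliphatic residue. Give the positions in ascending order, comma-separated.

4, 10

V, L, and I make up the branched-chain aliphatic group.
Matching residues: Leu4, Val10.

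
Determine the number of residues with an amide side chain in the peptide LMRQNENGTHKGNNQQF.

7

The amide-side-chain residues are Asn (N) and Gln (Q).
Matching residues: Q4, N5, N7, N13, N14, Q15, Q16.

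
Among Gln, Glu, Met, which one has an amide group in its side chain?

The amide-side-chain residues are Asn (N) and Gln (Q).
Of the listed options, only Gln belongs to this group.

Gln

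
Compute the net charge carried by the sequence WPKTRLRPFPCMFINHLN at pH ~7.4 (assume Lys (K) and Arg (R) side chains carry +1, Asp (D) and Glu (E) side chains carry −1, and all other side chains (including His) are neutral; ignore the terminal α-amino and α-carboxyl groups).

+3

Positive (K, R): K3, R5, R7 → +3.
Negative (D, E): none → −0.
Net charge = (+3) + (−0) = +3.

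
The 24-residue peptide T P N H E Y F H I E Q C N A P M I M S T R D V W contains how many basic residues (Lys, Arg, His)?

Matching residues: H4, H8, R21.

3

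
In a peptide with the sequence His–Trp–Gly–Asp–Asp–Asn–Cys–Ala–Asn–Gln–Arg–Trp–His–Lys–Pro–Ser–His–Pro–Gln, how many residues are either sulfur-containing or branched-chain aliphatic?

Sulfur-containing: C, M. Branched-chain aliphatic: I, L, V.
Sulfur-containing residues here: Cys7 (1).
Branched-chain aliphatic residues here: none (0).
The two groups share no amino acid, so total = 1 + 0 = 1.

1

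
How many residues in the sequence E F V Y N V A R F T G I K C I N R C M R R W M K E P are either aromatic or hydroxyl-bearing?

5

Aromatic: F, W, Y. Hydroxyl-bearing: S, T, Y.
Aromatic residues here: F2, Y4, F9, W22 (4).
Hydroxyl-bearing residues here: Y4, T10 (2).
Y is in both groups, so the 1 Y residue must not be double-counted.
Total = 4 + 2 − 1 = 5.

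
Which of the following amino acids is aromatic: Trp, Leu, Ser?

Trp

Phenylalanine (F), tryptophan (W), and tyrosine (Y) have aromatic ring side chains.
Of the listed options, only Trp belongs to this group.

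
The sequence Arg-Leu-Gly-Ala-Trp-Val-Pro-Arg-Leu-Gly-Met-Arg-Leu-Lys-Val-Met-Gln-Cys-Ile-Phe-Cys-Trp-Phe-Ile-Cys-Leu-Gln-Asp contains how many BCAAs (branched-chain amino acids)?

8

The BCAAs are Val, Leu, and Ile — aliphatic side chains with a branch point.
Matching residues: Leu2, Val6, Leu9, Leu13, Val15, Ile19, Ile24, Leu26.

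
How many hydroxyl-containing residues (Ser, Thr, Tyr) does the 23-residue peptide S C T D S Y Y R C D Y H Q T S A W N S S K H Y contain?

11

Matching residues: S1, T3, S5, Y6, Y7, Y11, T14, S15, S19, S20, Y23.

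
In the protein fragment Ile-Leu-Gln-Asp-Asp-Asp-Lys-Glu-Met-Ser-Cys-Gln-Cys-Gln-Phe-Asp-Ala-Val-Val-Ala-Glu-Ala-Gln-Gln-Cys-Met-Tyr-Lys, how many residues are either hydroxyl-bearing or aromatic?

Hydroxyl-bearing: S, T, Y. Aromatic: F, W, Y.
Hydroxyl-bearing residues here: Ser10, Tyr27 (2).
Aromatic residues here: Phe15, Tyr27 (2).
Y is in both groups, so the 1 Y residue must not be double-counted.
Total = 2 + 2 − 1 = 3.

3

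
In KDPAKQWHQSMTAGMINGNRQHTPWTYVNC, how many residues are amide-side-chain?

Asparagine (N) and glutamine (Q) have uncharged amide side chains.
Matching residues: Q6, Q9, N17, N19, Q21, N29.

6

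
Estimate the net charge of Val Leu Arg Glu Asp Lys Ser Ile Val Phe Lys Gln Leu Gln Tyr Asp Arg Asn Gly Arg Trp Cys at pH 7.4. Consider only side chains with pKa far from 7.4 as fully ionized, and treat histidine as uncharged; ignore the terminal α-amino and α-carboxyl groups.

+2

At pH ~7.4 the Lys and Arg side chains are protonated (+1), the Asp and Glu side chains are deprotonated (−1), and with His taken as neutral all other side chains carry no charge.
Positive (K, R): Arg3, Lys6, Lys11, Arg17, Arg20 → +5.
Negative (D, E): Glu4, Asp5, Asp16 → −3.
Net charge = (+5) + (−3) = +2.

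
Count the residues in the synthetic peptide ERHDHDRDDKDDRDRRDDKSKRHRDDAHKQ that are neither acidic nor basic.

3

Acidic: D, E. Basic: K, R, H. All other residues are neither.
Matching residues: S20, A27, Q30.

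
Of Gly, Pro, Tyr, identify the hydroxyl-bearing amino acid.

The –OH-bearing residues are Ser, Thr (aliphatic alcohols), and Tyr (phenol).
Of the listed options, only Tyr belongs to this group.

Tyr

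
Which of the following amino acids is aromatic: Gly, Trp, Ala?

Phenylalanine (F), tryptophan (W), and tyrosine (Y) have aromatic ring side chains.
Of the listed options, only Trp belongs to this group.

Trp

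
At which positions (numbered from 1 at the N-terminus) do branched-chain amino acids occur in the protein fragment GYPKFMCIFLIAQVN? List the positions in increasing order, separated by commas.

Valine (V), leucine (L), and isoleucine (I) are the branched-chain amino acids.
Matching residues: I8, L10, I11, V14.

8, 10, 11, 14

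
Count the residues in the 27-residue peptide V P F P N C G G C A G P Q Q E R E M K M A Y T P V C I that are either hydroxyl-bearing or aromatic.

3

Hydroxyl-bearing: S, T, Y. Aromatic: F, W, Y.
Hydroxyl-bearing residues here: Y22, T23 (2).
Aromatic residues here: F3, Y22 (2).
Y is in both groups, so the 1 Y residue must not be double-counted.
Total = 2 + 2 − 1 = 3.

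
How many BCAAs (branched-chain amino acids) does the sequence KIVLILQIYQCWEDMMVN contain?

7

V, L, and I make up the branched-chain aliphatic group.
Matching residues: I2, V3, L4, I5, L6, I8, V17.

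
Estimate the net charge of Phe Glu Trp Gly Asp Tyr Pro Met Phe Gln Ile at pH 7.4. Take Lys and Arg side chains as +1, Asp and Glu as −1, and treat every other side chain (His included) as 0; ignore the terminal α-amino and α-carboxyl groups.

Positive (K, R): none → +0.
Negative (D, E): Glu2, Asp5 → −2.
Net charge = (+0) + (−2) = −2.

-2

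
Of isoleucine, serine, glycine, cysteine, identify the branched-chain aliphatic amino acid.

The BCAAs are Val, Leu, and Ile — aliphatic side chains with a branch point.
Of the listed options, only isoleucine belongs to this group.

isoleucine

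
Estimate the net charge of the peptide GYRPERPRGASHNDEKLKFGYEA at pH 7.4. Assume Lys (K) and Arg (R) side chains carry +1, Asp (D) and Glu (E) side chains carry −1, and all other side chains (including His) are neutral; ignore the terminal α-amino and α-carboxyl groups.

+1

Positive (K, R): R3, R6, R8, K16, K18 → +5.
Negative (D, E): E5, D14, E15, E22 → −4.
Net charge = (+5) + (−4) = +1.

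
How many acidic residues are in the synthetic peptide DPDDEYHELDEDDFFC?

9

Only D (aspartate) and E (glutamate) carry a side-chain carboxylic acid.
Matching residues: D1, D3, D4, E5, E8, D10, E11, D12, D13.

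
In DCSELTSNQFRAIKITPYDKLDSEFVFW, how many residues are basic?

Lysine (K), arginine (R), and histidine (H) have basic, nitrogen-containing side chains.
Matching residues: R11, K14, K20.

3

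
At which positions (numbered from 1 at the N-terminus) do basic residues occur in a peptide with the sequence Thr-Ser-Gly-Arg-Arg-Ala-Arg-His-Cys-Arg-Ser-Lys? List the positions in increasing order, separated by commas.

The basic amino acids are Lys (K), Arg (R), and His (H).
Matching residues: Arg4, Arg5, Arg7, His8, Arg10, Lys12.

4, 5, 7, 8, 10, 12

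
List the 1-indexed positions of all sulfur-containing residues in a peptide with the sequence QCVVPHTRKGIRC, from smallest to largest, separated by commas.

Cysteine (C, thiol) and methionine (M, thioether) are the two sulfur-containing amino acids.
Matching residues: C2, C13.

2, 13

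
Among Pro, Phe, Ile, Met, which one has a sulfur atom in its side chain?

Met

Cysteine (C, thiol) and methionine (M, thioether) are the two sulfur-containing amino acids.
Of the listed options, only Met belongs to this group.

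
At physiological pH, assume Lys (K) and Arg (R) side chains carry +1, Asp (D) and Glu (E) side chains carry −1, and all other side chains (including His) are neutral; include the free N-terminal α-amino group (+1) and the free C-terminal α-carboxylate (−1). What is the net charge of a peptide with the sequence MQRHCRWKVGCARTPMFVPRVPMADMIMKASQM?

+5

Positive (K, R): R3, R6, K8, R13, R20, K29 → +6.
Negative (D, E): D25 → −1.
The N-terminus (+1) and C-terminus (−1) cancel.
Net charge = (+6) + (−1) = +5.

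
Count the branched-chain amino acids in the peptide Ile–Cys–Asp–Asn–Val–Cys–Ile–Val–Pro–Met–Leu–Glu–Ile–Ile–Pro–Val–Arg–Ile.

V, L, and I make up the branched-chain aliphatic group.
Matching residues: Ile1, Val5, Ile7, Val8, Leu11, Ile13, Ile14, Val16, Ile18.

9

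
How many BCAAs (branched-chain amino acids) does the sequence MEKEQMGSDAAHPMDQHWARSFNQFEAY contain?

0

Valine (V), leucine (L), and isoleucine (I) are the branched-chain amino acids.
None of the 28 residues belong to this group.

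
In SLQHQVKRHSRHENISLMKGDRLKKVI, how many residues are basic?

The basic amino acids are Lys (K), Arg (R), and His (H).
Matching residues: H4, K7, R8, H9, R11, H12, K19, R22, K24, K25.

10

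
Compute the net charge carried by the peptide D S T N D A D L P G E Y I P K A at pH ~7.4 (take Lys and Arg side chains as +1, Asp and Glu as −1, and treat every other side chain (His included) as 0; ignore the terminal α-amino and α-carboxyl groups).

Positive (K, R): K15 → +1.
Negative (D, E): D1, D5, D7, E11 → −4.
Net charge = (+1) + (−4) = −3.

-3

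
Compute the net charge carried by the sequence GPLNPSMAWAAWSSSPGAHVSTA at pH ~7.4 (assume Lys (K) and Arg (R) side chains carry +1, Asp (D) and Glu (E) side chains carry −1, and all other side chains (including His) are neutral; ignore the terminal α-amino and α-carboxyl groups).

0

Positive (K, R): none → +0.
Negative (D, E): none → −0.
Net charge = (+0) + (−0) = 0.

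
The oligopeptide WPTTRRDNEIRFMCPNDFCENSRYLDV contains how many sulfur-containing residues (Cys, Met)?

Matching residues: M13, C14, C19.

3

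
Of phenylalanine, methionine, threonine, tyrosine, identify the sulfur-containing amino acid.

The sulfur-bearing residues are cysteine (–SH) and methionine (–S–CH₃).
Of the listed options, only methionine belongs to this group.

methionine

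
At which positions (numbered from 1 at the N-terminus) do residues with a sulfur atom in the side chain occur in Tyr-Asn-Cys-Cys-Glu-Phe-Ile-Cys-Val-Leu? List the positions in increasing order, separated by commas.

3, 4, 8

Cysteine (C, thiol) and methionine (M, thioether) are the two sulfur-containing amino acids.
Matching residues: Cys3, Cys4, Cys8.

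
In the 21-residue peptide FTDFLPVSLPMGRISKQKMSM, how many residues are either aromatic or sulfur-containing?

5

Aromatic: F, W, Y. Sulfur-containing: C, M.
Aromatic residues here: F1, F4 (2).
Sulfur-containing residues here: M11, M19, M21 (3).
The two groups share no amino acid, so total = 2 + 3 = 5.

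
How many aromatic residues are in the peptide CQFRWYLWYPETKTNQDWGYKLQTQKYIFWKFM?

11

Phenylalanine (F), tryptophan (W), and tyrosine (Y) have aromatic ring side chains.
Matching residues: F3, W5, Y6, W8, Y9, W18, Y20, Y27, F29, W30, F32.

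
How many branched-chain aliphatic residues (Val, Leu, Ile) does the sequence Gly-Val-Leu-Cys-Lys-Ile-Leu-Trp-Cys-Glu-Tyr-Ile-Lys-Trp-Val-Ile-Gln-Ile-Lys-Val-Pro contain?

9

Matching residues: Val2, Leu3, Ile6, Leu7, Ile12, Val15, Ile16, Ile18, Val20.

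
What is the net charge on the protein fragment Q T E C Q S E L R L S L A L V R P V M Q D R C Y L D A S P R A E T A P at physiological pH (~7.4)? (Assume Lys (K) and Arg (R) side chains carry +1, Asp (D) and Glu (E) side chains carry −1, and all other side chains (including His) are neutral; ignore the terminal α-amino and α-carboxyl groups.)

Positive (K, R): R9, R16, R22, R30 → +4.
Negative (D, E): E3, E7, D21, D26, E32 → −5.
Net charge = (+4) + (−5) = −1.

-1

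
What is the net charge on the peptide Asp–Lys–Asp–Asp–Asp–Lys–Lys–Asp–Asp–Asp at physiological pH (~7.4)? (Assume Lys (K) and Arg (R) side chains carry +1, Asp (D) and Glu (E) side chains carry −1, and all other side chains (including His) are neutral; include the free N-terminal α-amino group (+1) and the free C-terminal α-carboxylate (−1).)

Positive (K, R): Lys2, Lys6, Lys7 → +3.
Negative (D, E): Asp1, Asp3, Asp4, Asp5, Asp8, Asp9, Asp10 → −7.
The N-terminus (+1) and C-terminus (−1) cancel.
Net charge = (+3) + (−7) = −4.

-4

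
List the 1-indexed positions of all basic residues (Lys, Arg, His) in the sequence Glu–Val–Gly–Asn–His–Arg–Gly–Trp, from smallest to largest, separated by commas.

5, 6

Matching residues: His5, Arg6.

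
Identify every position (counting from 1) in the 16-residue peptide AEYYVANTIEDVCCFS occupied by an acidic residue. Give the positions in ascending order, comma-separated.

2, 10, 11

Matching residues: E2, E10, D11.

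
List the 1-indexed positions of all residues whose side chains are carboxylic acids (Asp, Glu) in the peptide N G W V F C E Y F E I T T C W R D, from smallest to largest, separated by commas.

Matching residues: E7, E10, D17.

7, 10, 17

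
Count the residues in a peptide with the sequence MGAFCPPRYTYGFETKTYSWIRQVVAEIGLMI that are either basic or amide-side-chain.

Basic: H, K, R. Amide-side-chain: N, Q.
Basic residues here: R8, K16, R22 (3).
Amide-side-chain residues here: Q23 (1).
The two groups share no amino acid, so total = 3 + 1 = 4.

4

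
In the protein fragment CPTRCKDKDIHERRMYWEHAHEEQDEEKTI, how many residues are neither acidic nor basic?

Acidic: D, E. Basic: K, R, H. All other residues are neither.
Matching residues: C1, P2, T3, C5, I10, M15, Y16, W17, A20, Q24, T29, I30.

12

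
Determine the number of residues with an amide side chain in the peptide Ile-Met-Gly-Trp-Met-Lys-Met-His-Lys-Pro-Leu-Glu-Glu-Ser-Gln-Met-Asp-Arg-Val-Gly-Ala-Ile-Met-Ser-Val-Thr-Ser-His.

Asparagine (N) and glutamine (Q) have uncharged amide side chains.
Matching residues: Gln15.

1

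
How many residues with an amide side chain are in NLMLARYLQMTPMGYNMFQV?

4

Asparagine (N) and glutamine (Q) have uncharged amide side chains.
Matching residues: N1, Q9, N16, Q19.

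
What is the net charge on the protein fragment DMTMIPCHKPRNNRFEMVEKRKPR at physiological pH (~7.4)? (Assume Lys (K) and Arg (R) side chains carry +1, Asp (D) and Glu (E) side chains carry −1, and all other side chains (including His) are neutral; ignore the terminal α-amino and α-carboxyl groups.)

Positive (K, R): K9, R11, R14, K20, R21, K22, R24 → +7.
Negative (D, E): D1, E16, E19 → −3.
Net charge = (+7) + (−3) = +4.

+4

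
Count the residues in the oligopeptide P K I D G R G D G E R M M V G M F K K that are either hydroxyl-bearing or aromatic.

1

Hydroxyl-bearing: S, T, Y. Aromatic: F, W, Y.
Hydroxyl-bearing residues here: none (0).
Aromatic residues here: F17 (1).
(Y belongs to both groups, but none appear in this sequence.) Total = 0 + 1 = 1.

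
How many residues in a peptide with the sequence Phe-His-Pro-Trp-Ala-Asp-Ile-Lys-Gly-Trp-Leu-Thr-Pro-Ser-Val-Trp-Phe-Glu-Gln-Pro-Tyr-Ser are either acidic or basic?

4

Acidic: D, E. Basic: H, K, R.
Acidic residues here: Asp6, Glu18 (2).
Basic residues here: His2, Lys8 (2).
The two groups share no amino acid, so total = 2 + 2 = 4.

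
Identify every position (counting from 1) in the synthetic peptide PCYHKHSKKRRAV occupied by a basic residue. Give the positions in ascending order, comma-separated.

4, 5, 6, 8, 9, 10, 11

The basic amino acids are Lys (K), Arg (R), and His (H).
Matching residues: H4, K5, H6, K8, K9, R10, R11.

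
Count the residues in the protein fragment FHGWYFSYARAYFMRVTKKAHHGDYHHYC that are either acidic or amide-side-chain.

1

Acidic: D, E. Amide-side-chain: N, Q.
Acidic residues here: D24 (1).
Amide-side-chain residues here: none (0).
The two groups share no amino acid, so total = 1 + 0 = 1.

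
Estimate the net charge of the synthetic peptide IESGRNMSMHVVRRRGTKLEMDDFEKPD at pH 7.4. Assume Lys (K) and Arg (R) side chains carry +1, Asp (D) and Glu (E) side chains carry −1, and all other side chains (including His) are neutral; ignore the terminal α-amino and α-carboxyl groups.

0

Positive (K, R): R5, R13, R14, R15, K18, K26 → +6.
Negative (D, E): E2, E20, D22, D23, E25, D28 → −6.
Net charge = (+6) + (−6) = 0.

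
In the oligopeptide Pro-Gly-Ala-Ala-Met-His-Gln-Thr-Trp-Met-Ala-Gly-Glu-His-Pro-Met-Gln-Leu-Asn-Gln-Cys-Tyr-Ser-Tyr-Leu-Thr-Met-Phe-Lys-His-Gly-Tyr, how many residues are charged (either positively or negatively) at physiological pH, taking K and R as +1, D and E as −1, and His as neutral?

2

Charged side chains at pH ~7.4: K, R (positive); D, E (negative).
Matching residues: Glu13, Lys29.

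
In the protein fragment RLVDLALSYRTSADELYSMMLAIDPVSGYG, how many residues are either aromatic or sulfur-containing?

Aromatic: F, W, Y. Sulfur-containing: C, M.
Aromatic residues here: Y9, Y17, Y29 (3).
Sulfur-containing residues here: M19, M20 (2).
The two groups share no amino acid, so total = 3 + 2 = 5.

5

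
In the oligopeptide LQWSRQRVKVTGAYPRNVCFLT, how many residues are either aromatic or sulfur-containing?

4

Aromatic: F, W, Y. Sulfur-containing: C, M.
Aromatic residues here: W3, Y14, F20 (3).
Sulfur-containing residues here: C19 (1).
The two groups share no amino acid, so total = 3 + 1 = 4.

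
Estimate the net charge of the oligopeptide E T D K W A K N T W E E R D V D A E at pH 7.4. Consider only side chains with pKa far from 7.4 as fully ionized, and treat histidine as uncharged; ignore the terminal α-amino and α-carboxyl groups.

-4

Near pH 7.4, K and R contribute +1 each, D and E contribute −1 each, and every other side chain (His included, as stated) is uncharged.
Positive (K, R): K4, K7, R13 → +3.
Negative (D, E): E1, D3, E11, E12, D14, D16, E18 → −7.
Net charge = (+3) + (−7) = −4.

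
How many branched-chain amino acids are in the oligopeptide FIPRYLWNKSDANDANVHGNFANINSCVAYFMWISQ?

V, L, and I make up the branched-chain aliphatic group.
Matching residues: I2, L6, V17, I24, V28, I34.

6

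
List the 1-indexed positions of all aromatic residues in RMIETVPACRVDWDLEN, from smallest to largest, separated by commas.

13

The aromatic amino acids are Phe (F, benzyl), Trp (W, indole), and Tyr (Y, phenol).
Matching residues: W13.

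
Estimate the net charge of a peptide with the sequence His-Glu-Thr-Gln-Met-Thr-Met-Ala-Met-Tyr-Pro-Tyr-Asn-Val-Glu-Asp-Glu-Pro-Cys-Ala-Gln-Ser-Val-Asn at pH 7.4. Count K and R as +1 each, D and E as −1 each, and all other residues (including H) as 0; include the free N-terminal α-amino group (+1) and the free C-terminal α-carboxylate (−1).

-4

Positive (K, R): none → +0.
Negative (D, E): Glu2, Glu15, Asp16, Glu17 → −4.
The N-terminus (+1) and C-terminus (−1) cancel.
Net charge = (+0) + (−4) = −4.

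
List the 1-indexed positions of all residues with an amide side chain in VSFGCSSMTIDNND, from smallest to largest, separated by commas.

12, 13

The amide-side-chain residues are Asn (N) and Gln (Q).
Matching residues: N12, N13.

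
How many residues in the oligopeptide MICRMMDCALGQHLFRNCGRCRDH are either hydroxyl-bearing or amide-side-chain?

2

Hydroxyl-bearing: S, T, Y. Amide-side-chain: N, Q.
Hydroxyl-bearing residues here: none (0).
Amide-side-chain residues here: Q12, N17 (2).
The two groups share no amino acid, so total = 0 + 2 = 2.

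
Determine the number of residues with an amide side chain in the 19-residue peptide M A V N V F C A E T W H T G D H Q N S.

Only N (asparagine) and Q (glutamine) carry a side-chain carboxamide.
Matching residues: N4, Q17, N18.

3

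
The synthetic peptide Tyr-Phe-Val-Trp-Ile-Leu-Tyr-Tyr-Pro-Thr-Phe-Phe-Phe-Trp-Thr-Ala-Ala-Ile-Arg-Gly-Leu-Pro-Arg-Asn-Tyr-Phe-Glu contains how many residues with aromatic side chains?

F, W, and Y each carry an aromatic ring on the side chain.
Matching residues: Tyr1, Phe2, Trp4, Tyr7, Tyr8, Phe11, Phe12, Phe13, Trp14, Tyr25, Phe26.

11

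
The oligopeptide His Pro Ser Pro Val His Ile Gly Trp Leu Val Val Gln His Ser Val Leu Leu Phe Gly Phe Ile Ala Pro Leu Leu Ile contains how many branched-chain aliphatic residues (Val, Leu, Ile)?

Matching residues: Val5, Ile7, Leu10, Val11, Val12, Val16, Leu17, Leu18, Ile22, Leu25, Leu26, Ile27.

12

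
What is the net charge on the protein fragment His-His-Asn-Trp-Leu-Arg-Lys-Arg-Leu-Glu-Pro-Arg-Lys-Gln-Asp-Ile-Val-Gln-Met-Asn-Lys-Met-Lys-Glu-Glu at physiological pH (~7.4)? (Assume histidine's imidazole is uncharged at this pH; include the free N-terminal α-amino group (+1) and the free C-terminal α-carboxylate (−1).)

The side chains ionized at physiological pH are Lys/Arg (+1) and Asp/Glu (−1); with His treated as neutral, nothing else contributes.
Positive (K, R): Arg6, Lys7, Arg8, Arg12, Lys13, Lys21, Lys23 → +7.
Negative (D, E): Glu10, Asp15, Glu24, Glu25 → −4.
The N-terminus (+1) and C-terminus (−1) cancel.
Net charge = (+7) + (−4) = +3.

+3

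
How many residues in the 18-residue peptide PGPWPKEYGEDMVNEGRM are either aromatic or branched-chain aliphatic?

Aromatic: F, W, Y. Branched-chain aliphatic: I, L, V.
Aromatic residues here: W4, Y8 (2).
Branched-chain aliphatic residues here: V13 (1).
The two groups share no amino acid, so total = 2 + 1 = 3.

3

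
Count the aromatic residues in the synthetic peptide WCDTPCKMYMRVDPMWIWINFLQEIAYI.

Phenylalanine (F), tryptophan (W), and tyrosine (Y) have aromatic ring side chains.
Matching residues: W1, Y9, W16, W18, F21, Y27.

6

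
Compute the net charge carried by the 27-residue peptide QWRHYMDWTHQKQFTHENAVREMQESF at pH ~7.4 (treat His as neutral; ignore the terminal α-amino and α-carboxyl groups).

At pH ~7.4 the Lys and Arg side chains are protonated (+1), the Asp and Glu side chains are deprotonated (−1), and with His taken as neutral all other side chains carry no charge.
Positive (K, R): R3, K12, R21 → +3.
Negative (D, E): D7, E17, E22, E25 → −4.
Net charge = (+3) + (−4) = −1.

-1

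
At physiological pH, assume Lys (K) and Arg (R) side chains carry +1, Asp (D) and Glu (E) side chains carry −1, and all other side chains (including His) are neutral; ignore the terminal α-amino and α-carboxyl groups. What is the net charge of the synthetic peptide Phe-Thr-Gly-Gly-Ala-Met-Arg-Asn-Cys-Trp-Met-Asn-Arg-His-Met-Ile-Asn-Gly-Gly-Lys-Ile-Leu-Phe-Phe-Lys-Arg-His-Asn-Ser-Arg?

Positive (K, R): Arg7, Arg13, Lys20, Lys25, Arg26, Arg30 → +6.
Negative (D, E): none → −0.
Net charge = (+6) + (−0) = +6.

+6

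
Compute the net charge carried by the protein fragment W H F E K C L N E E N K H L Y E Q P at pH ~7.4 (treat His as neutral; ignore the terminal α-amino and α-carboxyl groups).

-2

The side chains ionized at physiological pH are Lys/Arg (+1) and Asp/Glu (−1); with His treated as neutral, nothing else contributes.
Positive (K, R): K5, K12 → +2.
Negative (D, E): E4, E9, E10, E16 → −4.
Net charge = (+2) + (−4) = −2.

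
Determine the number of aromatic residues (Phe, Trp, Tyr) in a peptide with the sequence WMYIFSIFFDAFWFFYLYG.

11

Matching residues: W1, Y3, F5, F8, F9, F12, W13, F14, F15, Y16, Y18.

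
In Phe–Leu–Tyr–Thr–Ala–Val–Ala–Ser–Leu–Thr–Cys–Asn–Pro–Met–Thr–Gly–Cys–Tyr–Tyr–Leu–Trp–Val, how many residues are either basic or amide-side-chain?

Basic: H, K, R. Amide-side-chain: N, Q.
Basic residues here: none (0).
Amide-side-chain residues here: Asn12 (1).
The two groups share no amino acid, so total = 0 + 1 = 1.

1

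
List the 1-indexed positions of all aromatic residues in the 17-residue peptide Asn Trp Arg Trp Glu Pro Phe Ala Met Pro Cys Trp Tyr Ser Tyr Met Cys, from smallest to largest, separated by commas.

2, 4, 7, 12, 13, 15

The aromatic amino acids are Phe (F, benzyl), Trp (W, indole), and Tyr (Y, phenol).
Matching residues: Trp2, Trp4, Phe7, Trp12, Tyr13, Tyr15.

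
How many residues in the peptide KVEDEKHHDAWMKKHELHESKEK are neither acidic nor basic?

Acidic: D, E. Basic: K, R, H. All other residues are neither.
Matching residues: V2, A10, W11, M12, L17, S20.

6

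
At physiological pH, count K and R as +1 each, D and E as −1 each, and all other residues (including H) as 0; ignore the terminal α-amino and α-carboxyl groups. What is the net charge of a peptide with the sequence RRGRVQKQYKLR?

+6

Positive (K, R): R1, R2, R4, K7, K10, R12 → +6.
Negative (D, E): none → −0.
Net charge = (+6) + (−0) = +6.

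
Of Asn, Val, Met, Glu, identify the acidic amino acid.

Glu

The acidic residues are Asp (D) and Glu (E), whose side chains end in a carboxylate group.
Of the listed options, only Glu belongs to this group.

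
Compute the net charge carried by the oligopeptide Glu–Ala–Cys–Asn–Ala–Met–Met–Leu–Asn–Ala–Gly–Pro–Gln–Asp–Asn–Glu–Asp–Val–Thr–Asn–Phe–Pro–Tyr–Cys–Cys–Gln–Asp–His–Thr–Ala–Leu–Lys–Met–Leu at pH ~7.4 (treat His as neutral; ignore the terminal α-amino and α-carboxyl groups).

-4

The side chains ionized at physiological pH are Lys/Arg (+1) and Asp/Glu (−1); with His treated as neutral, nothing else contributes.
Positive (K, R): Lys32 → +1.
Negative (D, E): Glu1, Asp14, Glu16, Asp17, Asp27 → −5.
Net charge = (+1) + (−5) = −4.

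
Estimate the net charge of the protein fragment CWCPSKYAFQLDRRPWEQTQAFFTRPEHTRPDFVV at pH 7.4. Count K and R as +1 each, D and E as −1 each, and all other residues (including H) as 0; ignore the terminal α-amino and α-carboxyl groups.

+1

Positive (K, R): K6, R13, R14, R25, R30 → +5.
Negative (D, E): D12, E17, E27, D32 → −4.
Net charge = (+5) + (−4) = +1.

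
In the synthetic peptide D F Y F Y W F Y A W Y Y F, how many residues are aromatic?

The aromatic amino acids are Phe (F, benzyl), Trp (W, indole), and Tyr (Y, phenol).
Matching residues: F2, Y3, F4, Y5, W6, F7, Y8, W10, Y11, Y12, F13.

11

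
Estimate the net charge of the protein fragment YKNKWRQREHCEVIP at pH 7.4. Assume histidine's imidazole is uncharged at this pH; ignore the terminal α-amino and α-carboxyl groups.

At pH ~7.4 the Lys and Arg side chains are protonated (+1), the Asp and Glu side chains are deprotonated (−1), and with His taken as neutral all other side chains carry no charge.
Positive (K, R): K2, K4, R6, R8 → +4.
Negative (D, E): E9, E12 → −2.
Net charge = (+4) + (−2) = +2.

+2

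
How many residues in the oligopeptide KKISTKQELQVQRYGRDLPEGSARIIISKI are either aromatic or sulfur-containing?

1

Aromatic: F, W, Y. Sulfur-containing: C, M.
Aromatic residues here: Y14 (1).
Sulfur-containing residues here: none (0).
The two groups share no amino acid, so total = 1 + 0 = 1.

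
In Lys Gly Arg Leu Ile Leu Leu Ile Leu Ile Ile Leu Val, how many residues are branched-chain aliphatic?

10

V, L, and I make up the branched-chain aliphatic group.
Matching residues: Leu4, Ile5, Leu6, Leu7, Ile8, Leu9, Ile10, Ile11, Leu12, Val13.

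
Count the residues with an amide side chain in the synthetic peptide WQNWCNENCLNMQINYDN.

8

The amide-side-chain residues are Asn (N) and Gln (Q).
Matching residues: Q2, N3, N6, N8, N11, Q13, N15, N18.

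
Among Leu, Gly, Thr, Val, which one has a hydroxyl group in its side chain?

Thr

Serine (S), threonine (T), and tyrosine (Y) each carry a hydroxyl group on the side chain.
Of the listed options, only Thr belongs to this group.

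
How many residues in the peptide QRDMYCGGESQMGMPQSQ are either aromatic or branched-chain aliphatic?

Aromatic: F, W, Y. Branched-chain aliphatic: I, L, V.
Aromatic residues here: Y5 (1).
Branched-chain aliphatic residues here: none (0).
The two groups share no amino acid, so total = 1 + 0 = 1.

1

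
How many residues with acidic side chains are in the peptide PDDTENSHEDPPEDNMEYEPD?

10

Aspartate (D) and glutamate (E) have carboxylic-acid side chains and are the acidic amino acids.
Matching residues: D2, D3, E5, E9, D10, E13, D14, E17, E19, D21.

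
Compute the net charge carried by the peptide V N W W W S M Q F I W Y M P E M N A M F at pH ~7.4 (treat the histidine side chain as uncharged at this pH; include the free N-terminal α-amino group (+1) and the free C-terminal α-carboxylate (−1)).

-1

Near pH 7.4, K and R contribute +1 each, D and E contribute −1 each, and every other side chain (His included, as stated) is uncharged.
Positive (K, R): none → +0.
Negative (D, E): E15 → −1.
The N-terminus (+1) and C-terminus (−1) cancel.
Net charge = (+0) + (−1) = −1.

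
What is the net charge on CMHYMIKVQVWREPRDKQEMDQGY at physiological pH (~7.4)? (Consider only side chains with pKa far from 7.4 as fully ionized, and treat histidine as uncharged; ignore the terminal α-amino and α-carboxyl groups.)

The side chains ionized at physiological pH are Lys/Arg (+1) and Asp/Glu (−1); with His treated as neutral, nothing else contributes.
Positive (K, R): K7, R12, R15, K17 → +4.
Negative (D, E): E13, D16, E19, D21 → −4.
Net charge = (+4) + (−4) = 0.

0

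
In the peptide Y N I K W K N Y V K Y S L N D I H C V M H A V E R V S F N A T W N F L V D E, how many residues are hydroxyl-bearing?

6

Serine (S), threonine (T), and tyrosine (Y) each carry a hydroxyl group on the side chain.
Matching residues: Y1, Y8, Y11, S12, S27, T31.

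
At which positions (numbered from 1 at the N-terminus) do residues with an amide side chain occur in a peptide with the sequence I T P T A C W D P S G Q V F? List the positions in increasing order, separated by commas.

Asparagine (N) and glutamine (Q) have uncharged amide side chains.
Matching residues: Q12.

12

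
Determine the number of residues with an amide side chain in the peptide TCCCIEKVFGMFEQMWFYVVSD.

Asparagine (N) and glutamine (Q) have uncharged amide side chains.
Matching residues: Q14.

1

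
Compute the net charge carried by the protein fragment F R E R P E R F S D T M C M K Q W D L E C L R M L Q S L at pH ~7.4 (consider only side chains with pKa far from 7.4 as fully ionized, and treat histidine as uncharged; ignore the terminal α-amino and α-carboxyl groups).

0

The side chains ionized at physiological pH are Lys/Arg (+1) and Asp/Glu (−1); with His treated as neutral, nothing else contributes.
Positive (K, R): R2, R4, R7, K15, R23 → +5.
Negative (D, E): E3, E6, D10, D18, E20 → −5.
Net charge = (+5) + (−5) = 0.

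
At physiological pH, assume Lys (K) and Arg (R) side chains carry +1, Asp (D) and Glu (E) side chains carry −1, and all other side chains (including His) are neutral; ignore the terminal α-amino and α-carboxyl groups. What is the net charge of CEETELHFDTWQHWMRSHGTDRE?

-4

Positive (K, R): R16, R22 → +2.
Negative (D, E): E2, E3, E5, D9, D21, E23 → −6.
Net charge = (+2) + (−6) = −4.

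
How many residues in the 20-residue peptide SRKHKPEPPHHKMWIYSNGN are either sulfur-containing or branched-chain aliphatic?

2

Sulfur-containing: C, M. Branched-chain aliphatic: I, L, V.
Sulfur-containing residues here: M13 (1).
Branched-chain aliphatic residues here: I15 (1).
The two groups share no amino acid, so total = 1 + 1 = 2.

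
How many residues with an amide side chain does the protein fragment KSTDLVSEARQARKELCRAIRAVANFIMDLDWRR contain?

The amide-side-chain residues are Asn (N) and Gln (Q).
Matching residues: Q11, N25.

2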